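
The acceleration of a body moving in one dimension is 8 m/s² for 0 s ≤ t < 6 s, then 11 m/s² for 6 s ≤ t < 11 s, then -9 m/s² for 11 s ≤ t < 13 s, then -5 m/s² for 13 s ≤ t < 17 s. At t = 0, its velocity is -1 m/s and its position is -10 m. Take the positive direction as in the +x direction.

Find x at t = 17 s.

982.5 m

On each constant-a segment, Δv = aΔt and Δx = v₀Δt + ½aΔt²; chain segment to segment.
0–6 s: v starts -1 m/s; Δx = -1·6 + ½·8·6² = 138 m; v ends 47 m/s.
6–11 s: v starts 47 m/s; Δx = 47·5 + ½·11·5² = 372.5 m; v ends 102 m/s.
11–13 s: v starts 102 m/s; Δx = 102·2 + ½·-9·2² = 186 m; v ends 84 m/s.
13–17 s: v starts 84 m/s; Δx = 84·4 + ½·-5·4² = 296 m; v ends 64 m/s.
x(17) = -10 + Σ Δx = 982.5 m.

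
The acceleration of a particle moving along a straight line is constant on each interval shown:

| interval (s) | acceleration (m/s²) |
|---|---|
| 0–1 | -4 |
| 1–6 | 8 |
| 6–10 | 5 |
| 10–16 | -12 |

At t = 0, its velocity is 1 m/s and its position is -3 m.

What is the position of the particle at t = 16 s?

395 m

On each constant-a segment, Δv = aΔt and Δx = v₀Δt + ½aΔt²; chain segment to segment.
0–1 s: v starts 1 m/s; Δx = 1·1 + ½·-4·1² = -1 m; v ends -3 m/s.
1–6 s: v starts -3 m/s; Δx = -3·5 + ½·8·5² = 85 m; v ends 37 m/s.
6–10 s: v starts 37 m/s; Δx = 37·4 + ½·5·4² = 188 m; v ends 57 m/s.
10–16 s: v starts 57 m/s; Δx = 57·6 + ½·-12·6² = 126 m; v ends -15 m/s.
x(16) = -3 + Σ Δx = 395 m.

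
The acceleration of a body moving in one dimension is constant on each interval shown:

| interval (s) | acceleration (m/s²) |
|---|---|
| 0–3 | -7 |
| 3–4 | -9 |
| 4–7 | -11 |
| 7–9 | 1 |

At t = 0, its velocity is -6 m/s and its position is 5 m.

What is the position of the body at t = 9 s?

On each constant-a segment, Δv = aΔt and Δx = v₀Δt + ½aΔt²; chain segment to segment.
0–3 s: v starts -6 m/s; Δx = -6·3 + ½·-7·3² = -49.5 m; v ends -27 m/s.
3–4 s: v starts -27 m/s; Δx = -27·1 + ½·-9·1² = -31.5 m; v ends -36 m/s.
4–7 s: v starts -36 m/s; Δx = -36·3 + ½·-11·3² = -157.5 m; v ends -69 m/s.
7–9 s: v starts -69 m/s; Δx = -69·2 + ½·1·2² = -136 m; v ends -67 m/s.
x(9) = 5 + Σ Δx = -369.5 m.

-369.5 m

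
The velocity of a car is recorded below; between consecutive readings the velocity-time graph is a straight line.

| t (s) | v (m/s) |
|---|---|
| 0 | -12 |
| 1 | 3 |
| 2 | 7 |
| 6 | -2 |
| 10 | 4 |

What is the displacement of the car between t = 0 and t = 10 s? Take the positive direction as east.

14.5 m

Displacement is the signed area under the v-t curve.
0–1 s: ½(-12 + 3)(1) = -4.5 m
1–2 s: ½(3 + 7)(1) = 5 m
2–6 s: ½(7 + -2)(4) = 10 m
6–10 s: ½(-2 + 4)(4) = 4 m
Net displacement = 14.5 m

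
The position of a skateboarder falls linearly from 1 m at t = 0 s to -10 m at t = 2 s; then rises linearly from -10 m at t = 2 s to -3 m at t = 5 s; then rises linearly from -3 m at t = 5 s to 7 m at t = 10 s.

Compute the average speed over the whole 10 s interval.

Average speed = (total path length)/(elapsed time); on a piecewise-linear x-t graph the path length is Σ|Δx|.
0–2 s: |Δx| = |-10 − 1| = 11 m
2–5 s: |Δx| = |-3 − -10| = 7 m
5–10 s: |Δx| = |7 − -3| = 10 m
Total path = 28 m; average speed = 28/10 = 2.8 m/s.

2.8 m/s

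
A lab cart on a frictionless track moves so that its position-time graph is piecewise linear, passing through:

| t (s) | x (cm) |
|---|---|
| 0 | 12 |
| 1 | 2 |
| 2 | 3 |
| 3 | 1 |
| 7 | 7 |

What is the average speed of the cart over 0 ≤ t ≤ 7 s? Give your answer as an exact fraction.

Average speed = (total path length)/(elapsed time); on a piecewise-linear x-t graph the path length is Σ|Δx|.
0–1 s: |Δx| = |2 − 12| = 10 cm
1–2 s: |Δx| = |3 − 2| = 1 cm
2–3 s: |Δx| = |1 − 3| = 2 cm
3–7 s: |Δx| = |7 − 1| = 6 cm
Total path = 19 cm; average speed = 19/7 = 19/7 cm/s.

19/7 cm/s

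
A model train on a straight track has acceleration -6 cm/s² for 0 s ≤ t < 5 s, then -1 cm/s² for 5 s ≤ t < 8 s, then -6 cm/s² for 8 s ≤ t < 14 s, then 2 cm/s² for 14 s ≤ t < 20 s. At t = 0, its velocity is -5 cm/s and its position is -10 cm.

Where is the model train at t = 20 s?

-963.5 cm

On each constant-a segment, Δv = aΔt and Δx = v₀Δt + ½aΔt²; chain segment to segment.
0–5 s: v starts -5 cm/s; Δx = -5·5 + ½·-6·5² = -100 cm; v ends -35 cm/s.
5–8 s: v starts -35 cm/s; Δx = -35·3 + ½·-1·3² = -109.5 cm; v ends -38 cm/s.
8–14 s: v starts -38 cm/s; Δx = -38·6 + ½·-6·6² = -336 cm; v ends -74 cm/s.
14–20 s: v starts -74 cm/s; Δx = -74·6 + ½·2·6² = -408 cm; v ends -62 cm/s.
x(20) = -10 + Σ Δx = -963.5 cm.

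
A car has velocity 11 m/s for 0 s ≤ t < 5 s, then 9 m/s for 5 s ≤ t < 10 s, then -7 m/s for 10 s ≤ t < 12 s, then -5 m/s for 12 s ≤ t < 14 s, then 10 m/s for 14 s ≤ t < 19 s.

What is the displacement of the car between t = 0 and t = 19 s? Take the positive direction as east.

126 m

Net displacement equals the area under the velocity-time graph (areas below the axis count negative).
0–5 s: 11 × 5 = 55 m
5–10 s: 9 × 5 = 45 m
10–12 s: -7 × 2 = -14 m
12–14 s: -5 × 2 = -10 m
14–19 s: 10 × 5 = 50 m
Net displacement = 126 m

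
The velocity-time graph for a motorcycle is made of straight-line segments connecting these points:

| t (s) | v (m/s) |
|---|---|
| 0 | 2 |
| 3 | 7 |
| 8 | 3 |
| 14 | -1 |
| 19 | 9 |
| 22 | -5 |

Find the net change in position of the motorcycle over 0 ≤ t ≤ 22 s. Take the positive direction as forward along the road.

70.5 m

Net displacement equals the area under the velocity-time graph (areas below the axis count negative).
0–3 s: ½(2 + 7)(3) = 13.5 m
3–8 s: ½(7 + 3)(5) = 25 m
8–14 s: ½(3 + -1)(6) = 6 m
14–19 s: ½(-1 + 9)(5) = 20 m
19–22 s: ½(9 + -5)(3) = 6 m
Net displacement = 70.5 m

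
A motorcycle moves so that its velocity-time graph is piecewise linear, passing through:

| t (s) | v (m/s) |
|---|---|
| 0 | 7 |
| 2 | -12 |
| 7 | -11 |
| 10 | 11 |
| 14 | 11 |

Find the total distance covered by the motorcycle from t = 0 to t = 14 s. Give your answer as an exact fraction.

Distance (not displacement) is the total path length: add the absolute areas under v-t.
0–2 s: v = 0 at t = 14/19 s; triangle areas 49/19 + 144/19 = 193/19 m
2–7 s: |½(-12 + -11)(5)| = 57.5 m
7–10 s: v = 0 at t = 8.5 s; triangle areas 8.25 + 8.25 = 16.5 m
10–14 s: |11| × 4 = 44 m
Total distance = 2435/19 m

2435/19 m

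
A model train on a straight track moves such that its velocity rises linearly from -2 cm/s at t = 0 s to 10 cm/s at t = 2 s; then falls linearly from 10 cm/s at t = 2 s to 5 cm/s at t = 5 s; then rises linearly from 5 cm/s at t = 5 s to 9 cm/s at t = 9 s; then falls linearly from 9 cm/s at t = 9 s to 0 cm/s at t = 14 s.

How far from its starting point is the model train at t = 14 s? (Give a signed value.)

Displacement is the signed area under the v-t curve.
0–2 s: ½(-2 + 10)(2) = 8 cm
2–5 s: ½(10 + 5)(3) = 22.5 cm
5–9 s: ½(5 + 9)(4) = 28 cm
9–14 s: ½(9 + 0)(5) = 22.5 cm
Net displacement = 81 cm

81 cm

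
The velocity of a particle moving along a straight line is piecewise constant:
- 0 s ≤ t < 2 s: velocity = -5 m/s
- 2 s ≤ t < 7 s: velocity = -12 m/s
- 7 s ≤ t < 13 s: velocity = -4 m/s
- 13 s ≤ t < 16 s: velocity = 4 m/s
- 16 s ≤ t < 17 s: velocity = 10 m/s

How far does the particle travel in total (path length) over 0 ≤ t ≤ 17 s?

116 m

Total distance travelled is ∫|v| dt — sum the magnitudes of each area piece.
0–2 s: |-5| × 2 = 10 m
2–7 s: |-12| × 5 = 60 m
7–13 s: |-4| × 6 = 24 m
13–16 s: |4| × 3 = 12 m
16–17 s: |10| × 1 = 10 m
Total distance = 116 m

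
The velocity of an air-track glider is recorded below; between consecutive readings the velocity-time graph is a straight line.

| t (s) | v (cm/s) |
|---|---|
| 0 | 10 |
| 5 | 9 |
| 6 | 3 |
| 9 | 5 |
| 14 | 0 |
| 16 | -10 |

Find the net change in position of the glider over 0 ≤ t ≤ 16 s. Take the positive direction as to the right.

Displacement is the signed area under the v-t curve.
0–5 s: ½(10 + 9)(5) = 47.5 cm
5–6 s: ½(9 + 3)(1) = 6 cm
6–9 s: ½(3 + 5)(3) = 12 cm
9–14 s: ½(5 + 0)(5) = 12.5 cm
14–16 s: ½(0 + -10)(2) = -10 cm
Net displacement = 68 cm

68 cm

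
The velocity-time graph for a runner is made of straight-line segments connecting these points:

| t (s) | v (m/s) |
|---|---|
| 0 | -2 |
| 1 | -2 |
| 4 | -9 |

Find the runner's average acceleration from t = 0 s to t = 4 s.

-1.75 m/s²

Average acceleration = Δv/Δt = (-9 − -2)/(4 − 0) = -1.75 m/s².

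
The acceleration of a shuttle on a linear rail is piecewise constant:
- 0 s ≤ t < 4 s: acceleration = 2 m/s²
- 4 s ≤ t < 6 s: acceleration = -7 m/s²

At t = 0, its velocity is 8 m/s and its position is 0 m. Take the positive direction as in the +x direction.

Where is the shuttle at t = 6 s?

66 m

On each constant-a segment, Δv = aΔt and Δx = v₀Δt + ½aΔt²; chain segment to segment.
0–4 s: v starts 8 m/s; Δx = 8·4 + ½·2·4² = 48 m; v ends 16 m/s.
4–6 s: v starts 16 m/s; Δx = 16·2 + ½·-7·2² = 18 m; v ends 2 m/s.
x(6) = 0 + Σ Δx = 66 m.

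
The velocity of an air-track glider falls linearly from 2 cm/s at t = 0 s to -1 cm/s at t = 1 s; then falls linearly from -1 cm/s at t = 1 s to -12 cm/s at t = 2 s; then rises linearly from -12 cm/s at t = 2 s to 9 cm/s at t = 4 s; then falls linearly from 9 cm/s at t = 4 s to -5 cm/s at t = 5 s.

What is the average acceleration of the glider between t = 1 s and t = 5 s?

-1 cm/s²

Average acceleration = Δv/Δt = (-5 − -1)/(5 − 1) = -1 cm/s².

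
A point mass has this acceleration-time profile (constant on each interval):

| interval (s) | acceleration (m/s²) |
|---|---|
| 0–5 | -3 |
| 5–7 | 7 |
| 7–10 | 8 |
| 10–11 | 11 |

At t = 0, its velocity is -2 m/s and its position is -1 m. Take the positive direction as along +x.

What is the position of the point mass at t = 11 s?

-15 m

On each constant-a segment, Δv = aΔt and Δx = v₀Δt + ½aΔt²; chain segment to segment.
0–5 s: v starts -2 m/s; Δx = -2·5 + ½·-3·5² = -47.5 m; v ends -17 m/s.
5–7 s: v starts -17 m/s; Δx = -17·2 + ½·7·2² = -20 m; v ends -3 m/s.
7–10 s: v starts -3 m/s; Δx = -3·3 + ½·8·3² = 27 m; v ends 21 m/s.
10–11 s: v starts 21 m/s; Δx = 21·1 + ½·11·1² = 26.5 m; v ends 32 m/s.
x(11) = -1 + Σ Δx = -15 m.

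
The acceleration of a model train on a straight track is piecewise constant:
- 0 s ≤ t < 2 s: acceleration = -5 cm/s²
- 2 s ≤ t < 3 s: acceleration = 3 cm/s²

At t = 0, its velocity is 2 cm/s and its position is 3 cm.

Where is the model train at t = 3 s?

-9.5 cm

On each constant-a segment, Δv = aΔt and Δx = v₀Δt + ½aΔt²; chain segment to segment.
0–2 s: v starts 2 cm/s; Δx = 2·2 + ½·-5·2² = -6 cm; v ends -8 cm/s.
2–3 s: v starts -8 cm/s; Δx = -8·1 + ½·3·1² = -6.5 cm; v ends -5 cm/s.
x(3) = 3 + Σ Δx = -9.5 cm.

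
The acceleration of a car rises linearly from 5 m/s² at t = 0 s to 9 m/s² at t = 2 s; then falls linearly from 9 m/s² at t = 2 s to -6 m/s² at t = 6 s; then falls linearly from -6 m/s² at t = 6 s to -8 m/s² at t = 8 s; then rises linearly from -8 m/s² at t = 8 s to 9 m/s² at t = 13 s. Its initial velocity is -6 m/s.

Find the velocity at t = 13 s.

Δv equals the area under the a-t graph; then v = v₀ + Δv.
0–2 s: ½(5 + 9)(2) = 14 m/s
2–6 s: ½(9 + -6)(4) = 6 m/s
6–8 s: ½(-6 + -8)(2) = -14 m/s
8–13 s: ½(-8 + 9)(5) = 2.5 m/s
Δv = 8.5 m/s, so v(13) = -6 + (8.5) = 2.5 m/s.

2.5 m/s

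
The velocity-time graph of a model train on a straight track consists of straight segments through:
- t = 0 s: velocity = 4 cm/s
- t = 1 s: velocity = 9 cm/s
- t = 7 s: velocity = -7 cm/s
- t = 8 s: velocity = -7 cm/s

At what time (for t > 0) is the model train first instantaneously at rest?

v changes sign on 1–7 s (from 9 to -7); the graph is linear there, so v = 0 at t = 1 + (-9)·(7 − 1)/(-7 − 9) = 4.375 s.

t = 4.375 s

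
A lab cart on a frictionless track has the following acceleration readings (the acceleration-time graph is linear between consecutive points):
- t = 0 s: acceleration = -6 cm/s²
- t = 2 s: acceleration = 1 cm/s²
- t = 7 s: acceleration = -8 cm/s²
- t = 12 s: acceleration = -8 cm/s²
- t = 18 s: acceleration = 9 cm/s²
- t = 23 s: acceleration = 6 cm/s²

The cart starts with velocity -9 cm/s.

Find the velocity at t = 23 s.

Δv equals the area under the a-t graph; then v = v₀ + Δv.
0–2 s: ½(-6 + 1)(2) = -5 cm/s
2–7 s: ½(1 + -8)(5) = -17.5 cm/s
7–12 s: -8 × 5 = -40 cm/s
12–18 s: ½(-8 + 9)(6) = 3 cm/s
18–23 s: ½(9 + 6)(5) = 37.5 cm/s
Δv = -22 cm/s, so v(23) = -9 + (-22) = -31 cm/s.

-31 cm/s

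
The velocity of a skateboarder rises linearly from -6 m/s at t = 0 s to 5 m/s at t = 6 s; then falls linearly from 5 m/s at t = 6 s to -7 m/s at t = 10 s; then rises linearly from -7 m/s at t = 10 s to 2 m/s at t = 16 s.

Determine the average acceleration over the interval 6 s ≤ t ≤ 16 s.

Average acceleration = Δv/Δt = (2 − 5)/(16 − 6) = -0.3 m/s².

-0.3 m/s²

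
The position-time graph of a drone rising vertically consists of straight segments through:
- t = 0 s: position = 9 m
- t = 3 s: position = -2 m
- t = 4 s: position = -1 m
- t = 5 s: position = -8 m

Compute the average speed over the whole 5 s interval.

Average speed = (total path length)/(elapsed time); on a piecewise-linear x-t graph the path length is Σ|Δx|.
0–3 s: |Δx| = |-2 − 9| = 11 m
3–4 s: |Δx| = |-1 − -2| = 1 m
4–5 s: |Δx| = |-8 − -1| = 7 m
Total path = 19 m; average speed = 19/5 = 3.8 m/s.

3.8 m/s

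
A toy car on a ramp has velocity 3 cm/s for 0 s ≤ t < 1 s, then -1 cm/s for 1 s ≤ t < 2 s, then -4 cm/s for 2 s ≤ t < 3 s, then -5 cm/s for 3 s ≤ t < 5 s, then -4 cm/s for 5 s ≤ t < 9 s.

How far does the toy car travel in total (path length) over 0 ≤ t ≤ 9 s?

Distance (not displacement) is the total path length: add the absolute areas under v-t.
0–1 s: |3| × 1 = 3 cm
1–2 s: |-1| × 1 = 1 cm
2–3 s: |-4| × 1 = 4 cm
3–5 s: |-5| × 2 = 10 cm
5–9 s: |-4| × 4 = 16 cm
Total distance = 34 cm

34 cm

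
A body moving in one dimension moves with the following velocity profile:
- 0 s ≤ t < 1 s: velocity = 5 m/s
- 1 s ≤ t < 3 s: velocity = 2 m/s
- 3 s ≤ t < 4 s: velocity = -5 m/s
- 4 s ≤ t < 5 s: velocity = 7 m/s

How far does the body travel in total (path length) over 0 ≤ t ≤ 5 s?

Total distance travelled is ∫|v| dt — sum the magnitudes of each area piece.
0–1 s: |5| × 1 = 5 m
1–3 s: |2| × 2 = 4 m
3–4 s: |-5| × 1 = 5 m
4–5 s: |7| × 1 = 7 m
Total distance = 21 m

21 m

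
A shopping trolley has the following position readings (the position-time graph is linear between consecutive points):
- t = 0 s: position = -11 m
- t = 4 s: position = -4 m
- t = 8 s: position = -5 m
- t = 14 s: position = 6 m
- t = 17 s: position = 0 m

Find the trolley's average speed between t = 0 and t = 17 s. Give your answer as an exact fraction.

25/17 m/s

Average speed = (total path length)/(elapsed time); on a piecewise-linear x-t graph the path length is Σ|Δx|.
0–4 s: |Δx| = |-4 − -11| = 7 m
4–8 s: |Δx| = |-5 − -4| = 1 m
8–14 s: |Δx| = |6 − -5| = 11 m
14–17 s: |Δx| = |0 − 6| = 6 m
Total path = 25 m; average speed = 25/17 = 25/17 m/s.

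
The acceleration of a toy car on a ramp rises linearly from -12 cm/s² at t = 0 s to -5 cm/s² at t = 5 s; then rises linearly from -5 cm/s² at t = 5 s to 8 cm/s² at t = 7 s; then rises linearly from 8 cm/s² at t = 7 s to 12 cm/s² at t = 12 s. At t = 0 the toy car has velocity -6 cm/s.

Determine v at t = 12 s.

4.5 cm/s

Δv equals the area under the a-t graph; then v = v₀ + Δv.
0–5 s: ½(-12 + -5)(5) = -42.5 cm/s
5–7 s: ½(-5 + 8)(2) = 3 cm/s
7–12 s: ½(8 + 12)(5) = 50 cm/s
Δv = 10.5 cm/s, so v(12) = -6 + (10.5) = 4.5 cm/s.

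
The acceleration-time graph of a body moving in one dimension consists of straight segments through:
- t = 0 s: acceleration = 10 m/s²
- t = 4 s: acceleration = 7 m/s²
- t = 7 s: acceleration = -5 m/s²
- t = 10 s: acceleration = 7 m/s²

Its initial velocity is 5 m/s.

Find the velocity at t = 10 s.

45 m/s

Δv equals the area under the a-t graph; then v = v₀ + Δv.
0–4 s: ½(10 + 7)(4) = 34 m/s
4–7 s: ½(7 + -5)(3) = 3 m/s
7–10 s: ½(-5 + 7)(3) = 3 m/s
Δv = 40 m/s, so v(10) = 5 + (40) = 45 m/s.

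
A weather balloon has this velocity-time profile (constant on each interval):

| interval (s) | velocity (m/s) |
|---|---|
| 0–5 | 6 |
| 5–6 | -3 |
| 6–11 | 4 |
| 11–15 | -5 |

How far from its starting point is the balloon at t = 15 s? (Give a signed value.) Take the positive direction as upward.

27 m

Displacement is the signed area under the v-t curve.
0–5 s: 6 × 5 = 30 m
5–6 s: -3 × 1 = -3 m
6–11 s: 4 × 5 = 20 m
11–15 s: -5 × 4 = -20 m
Net displacement = 27 m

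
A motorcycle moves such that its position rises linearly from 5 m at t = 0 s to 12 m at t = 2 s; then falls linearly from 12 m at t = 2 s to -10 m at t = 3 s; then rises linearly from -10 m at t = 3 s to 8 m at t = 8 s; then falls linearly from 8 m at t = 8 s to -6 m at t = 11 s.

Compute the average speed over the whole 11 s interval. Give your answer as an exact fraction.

61/11 m/s

Average speed = (total path length)/(elapsed time); on a piecewise-linear x-t graph the path length is Σ|Δx|.
0–2 s: |Δx| = |12 − 5| = 7 m
2–3 s: |Δx| = |-10 − 12| = 22 m
3–8 s: |Δx| = |8 − -10| = 18 m
8–11 s: |Δx| = |-6 − 8| = 14 m
Total path = 61 m; average speed = 61/11 = 61/11 m/s.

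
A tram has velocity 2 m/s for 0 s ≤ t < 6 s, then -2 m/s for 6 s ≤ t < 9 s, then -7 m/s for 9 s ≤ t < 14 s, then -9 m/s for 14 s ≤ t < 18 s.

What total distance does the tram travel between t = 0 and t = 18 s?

Total distance travelled is ∫|v| dt — sum the magnitudes of each area piece.
0–6 s: |2| × 6 = 12 m
6–9 s: |-2| × 3 = 6 m
9–14 s: |-7| × 5 = 35 m
14–18 s: |-9| × 4 = 36 m
Total distance = 89 m

89 m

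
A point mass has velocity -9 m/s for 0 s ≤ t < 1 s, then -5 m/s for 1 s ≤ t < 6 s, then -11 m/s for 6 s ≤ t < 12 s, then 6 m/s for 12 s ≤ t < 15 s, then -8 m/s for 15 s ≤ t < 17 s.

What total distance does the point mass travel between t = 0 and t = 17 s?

134 m

Total distance travelled is ∫|v| dt — sum the magnitudes of each area piece.
0–1 s: |-9| × 1 = 9 m
1–6 s: |-5| × 5 = 25 m
6–12 s: |-11| × 6 = 66 m
12–15 s: |6| × 3 = 18 m
15–17 s: |-8| × 2 = 16 m
Total distance = 134 m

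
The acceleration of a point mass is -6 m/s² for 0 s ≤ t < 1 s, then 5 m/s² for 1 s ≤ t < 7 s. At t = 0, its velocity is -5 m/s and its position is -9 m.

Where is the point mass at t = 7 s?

7 m

On each constant-a segment, Δv = aΔt and Δx = v₀Δt + ½aΔt²; chain segment to segment.
0–1 s: v starts -5 m/s; Δx = -5·1 + ½·-6·1² = -8 m; v ends -11 m/s.
1–7 s: v starts -11 m/s; Δx = -11·6 + ½·5·6² = 24 m; v ends 19 m/s.
x(7) = -9 + Σ Δx = 7 m.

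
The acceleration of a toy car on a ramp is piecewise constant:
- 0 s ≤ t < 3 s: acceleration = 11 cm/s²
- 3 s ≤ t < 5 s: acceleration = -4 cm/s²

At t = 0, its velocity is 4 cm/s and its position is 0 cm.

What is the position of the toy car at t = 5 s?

127.5 cm

On each constant-a segment, Δv = aΔt and Δx = v₀Δt + ½aΔt²; chain segment to segment.
0–3 s: v starts 4 cm/s; Δx = 4·3 + ½·11·3² = 61.5 cm; v ends 37 cm/s.
3–5 s: v starts 37 cm/s; Δx = 37·2 + ½·-4·2² = 66 cm; v ends 29 cm/s.
x(5) = 0 + Σ Δx = 127.5 cm.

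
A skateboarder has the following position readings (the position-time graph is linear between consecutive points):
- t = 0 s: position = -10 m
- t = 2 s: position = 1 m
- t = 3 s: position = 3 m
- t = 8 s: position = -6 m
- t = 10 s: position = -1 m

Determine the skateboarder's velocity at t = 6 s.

-1.8 m/s

Velocity is the slope of the x-t graph on 3–8 s: (-6 − 3)/(8 − 3) = -1.8 m/s.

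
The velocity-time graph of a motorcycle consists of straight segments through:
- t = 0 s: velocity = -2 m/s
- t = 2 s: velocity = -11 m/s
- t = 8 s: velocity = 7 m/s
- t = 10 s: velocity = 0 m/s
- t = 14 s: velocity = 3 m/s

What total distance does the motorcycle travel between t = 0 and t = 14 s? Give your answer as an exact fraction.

Distance (not displacement) is the total path length: add the absolute areas under v-t.
0–2 s: |½(-2 + -11)(2)| = 13 m
2–8 s: v = 0 at t = 17/3 s; triangle areas 121/6 + 49/6 = 85/3 m
8–10 s: |½(7 + 0)(2)| = 7 m
10–14 s: |½(0 + 3)(4)| = 6 m
Total distance = 163/3 m

163/3 m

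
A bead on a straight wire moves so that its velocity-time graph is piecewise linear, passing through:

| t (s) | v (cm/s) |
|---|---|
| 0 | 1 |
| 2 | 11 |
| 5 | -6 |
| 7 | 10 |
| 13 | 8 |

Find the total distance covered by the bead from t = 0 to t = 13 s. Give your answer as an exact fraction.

Total distance travelled is ∫|v| dt — sum the magnitudes of each area piece.
0–2 s: |½(1 + 11)(2)| = 12 cm
2–5 s: v = 0 at t = 67/17 s; triangle areas 363/34 + 54/17 = 471/34 cm
5–7 s: v = 0 at t = 5.75 s; triangle areas 2.25 + 6.25 = 8.5 cm
7–13 s: |½(10 + 8)(6)| = 54 cm
Total distance = 1502/17 cm

1502/17 cm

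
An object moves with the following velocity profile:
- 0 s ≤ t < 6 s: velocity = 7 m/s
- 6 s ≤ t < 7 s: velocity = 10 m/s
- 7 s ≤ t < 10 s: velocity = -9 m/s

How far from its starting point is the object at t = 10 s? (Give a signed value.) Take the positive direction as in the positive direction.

Displacement is the signed area under the v-t curve.
0–6 s: 7 × 6 = 42 m
6–7 s: 10 × 1 = 10 m
7–10 s: -9 × 3 = -27 m
Net displacement = 25 m

25 m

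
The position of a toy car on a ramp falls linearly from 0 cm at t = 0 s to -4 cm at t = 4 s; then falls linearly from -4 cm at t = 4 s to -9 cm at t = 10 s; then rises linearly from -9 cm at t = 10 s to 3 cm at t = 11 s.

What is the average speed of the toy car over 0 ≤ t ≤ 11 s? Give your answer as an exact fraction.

21/11 cm/s

Average speed = (total path length)/(elapsed time); on a piecewise-linear x-t graph the path length is Σ|Δx|.
0–4 s: |Δx| = |-4 − 0| = 4 cm
4–10 s: |Δx| = |-9 − -4| = 5 cm
10–11 s: |Δx| = |3 − -9| = 12 cm
Total path = 21 cm; average speed = 21/11 = 21/11 cm/s.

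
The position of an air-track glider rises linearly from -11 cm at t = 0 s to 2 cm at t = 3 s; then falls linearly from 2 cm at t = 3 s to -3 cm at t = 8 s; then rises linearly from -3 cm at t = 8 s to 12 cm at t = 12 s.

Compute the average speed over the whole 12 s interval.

2.75 cm/s

Average speed = (total path length)/(elapsed time); on a piecewise-linear x-t graph the path length is Σ|Δx|.
0–3 s: |Δx| = |2 − -11| = 13 cm
3–8 s: |Δx| = |-3 − 2| = 5 cm
8–12 s: |Δx| = |12 − -3| = 15 cm
Total path = 33 cm; average speed = 33/12 = 2.75 cm/s.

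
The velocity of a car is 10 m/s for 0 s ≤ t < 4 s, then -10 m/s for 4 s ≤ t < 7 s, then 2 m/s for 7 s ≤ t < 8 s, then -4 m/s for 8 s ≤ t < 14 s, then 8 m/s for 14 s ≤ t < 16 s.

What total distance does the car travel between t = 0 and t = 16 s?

Distance (not displacement) is the total path length: add the absolute areas under v-t.
0–4 s: |10| × 4 = 40 m
4–7 s: |-10| × 3 = 30 m
7–8 s: |2| × 1 = 2 m
8–14 s: |-4| × 6 = 24 m
14–16 s: |8| × 2 = 16 m
Total distance = 112 m

112 m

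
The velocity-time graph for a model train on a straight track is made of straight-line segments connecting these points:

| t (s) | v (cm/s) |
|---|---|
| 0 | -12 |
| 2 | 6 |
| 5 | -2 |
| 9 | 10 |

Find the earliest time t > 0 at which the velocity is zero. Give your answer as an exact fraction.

v changes sign on 0–2 s (from -12 to 6); the graph is linear there, so v = 0 at t = 0 + (12)·(2 − 0)/(6 − -12) = 4/3 s.

t = 4/3 s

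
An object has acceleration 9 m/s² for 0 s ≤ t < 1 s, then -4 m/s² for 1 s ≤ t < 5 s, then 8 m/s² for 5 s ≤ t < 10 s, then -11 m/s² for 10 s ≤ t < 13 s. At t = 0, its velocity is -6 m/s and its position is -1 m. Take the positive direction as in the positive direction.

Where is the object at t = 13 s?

44 m

On each constant-a segment, Δv = aΔt and Δx = v₀Δt + ½aΔt²; chain segment to segment.
0–1 s: v starts -6 m/s; Δx = -6·1 + ½·9·1² = -1.5 m; v ends 3 m/s.
1–5 s: v starts 3 m/s; Δx = 3·4 + ½·-4·4² = -20 m; v ends -13 m/s.
5–10 s: v starts -13 m/s; Δx = -13·5 + ½·8·5² = 35 m; v ends 27 m/s.
10–13 s: v starts 27 m/s; Δx = 27·3 + ½·-11·3² = 31.5 m; v ends -6 m/s.
x(13) = -1 + Σ Δx = 44 m.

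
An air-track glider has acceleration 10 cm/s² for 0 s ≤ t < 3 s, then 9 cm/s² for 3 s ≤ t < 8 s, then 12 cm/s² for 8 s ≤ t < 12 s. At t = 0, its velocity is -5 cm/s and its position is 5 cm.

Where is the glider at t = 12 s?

648.5 cm

On each constant-a segment, Δv = aΔt and Δx = v₀Δt + ½aΔt²; chain segment to segment.
0–3 s: v starts -5 cm/s; Δx = -5·3 + ½·10·3² = 30 cm; v ends 25 cm/s.
3–8 s: v starts 25 cm/s; Δx = 25·5 + ½·9·5² = 237.5 cm; v ends 70 cm/s.
8–12 s: v starts 70 cm/s; Δx = 70·4 + ½·12·4² = 376 cm; v ends 118 cm/s.
x(12) = 5 + Σ Δx = 648.5 cm.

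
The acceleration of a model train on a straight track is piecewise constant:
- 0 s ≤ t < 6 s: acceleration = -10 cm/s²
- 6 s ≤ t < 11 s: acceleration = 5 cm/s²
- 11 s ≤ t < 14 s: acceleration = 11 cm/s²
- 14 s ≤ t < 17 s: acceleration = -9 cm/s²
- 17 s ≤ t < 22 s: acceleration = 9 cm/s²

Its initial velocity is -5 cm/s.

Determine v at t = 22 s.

Δv equals the area under the a-t graph; then v = v₀ + Δv.
0–6 s: -10 × 6 = -60 cm/s
6–11 s: 5 × 5 = 25 cm/s
11–14 s: 11 × 3 = 33 cm/s
14–17 s: -9 × 3 = -27 cm/s
17–22 s: 9 × 5 = 45 cm/s
Δv = 16 cm/s, so v(22) = -5 + (16) = 11 cm/s.

11 cm/s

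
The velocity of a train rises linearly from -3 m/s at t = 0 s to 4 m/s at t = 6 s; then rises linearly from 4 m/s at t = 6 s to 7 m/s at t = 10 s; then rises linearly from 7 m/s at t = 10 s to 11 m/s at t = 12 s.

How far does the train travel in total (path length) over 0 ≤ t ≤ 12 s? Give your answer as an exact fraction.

Total distance travelled is ∫|v| dt — sum the magnitudes of each area piece.
0–6 s: v = 0 at t = 18/7 s; triangle areas 27/7 + 48/7 = 75/7 m
6–10 s: |½(4 + 7)(4)| = 22 m
10–12 s: |½(7 + 11)(2)| = 18 m
Total distance = 355/7 m

355/7 m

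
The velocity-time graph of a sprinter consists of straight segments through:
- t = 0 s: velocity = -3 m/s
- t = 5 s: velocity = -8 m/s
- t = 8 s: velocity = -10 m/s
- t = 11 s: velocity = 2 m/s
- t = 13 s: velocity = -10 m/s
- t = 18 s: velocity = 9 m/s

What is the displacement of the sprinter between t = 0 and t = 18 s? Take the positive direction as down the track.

Net displacement equals the area under the velocity-time graph (areas below the axis count negative).
0–5 s: ½(-3 + -8)(5) = -27.5 m
5–8 s: ½(-8 + -10)(3) = -27 m
8–11 s: ½(-10 + 2)(3) = -12 m
11–13 s: ½(2 + -10)(2) = -8 m
13–18 s: ½(-10 + 9)(5) = -2.5 m
Net displacement = -77 m

-77 m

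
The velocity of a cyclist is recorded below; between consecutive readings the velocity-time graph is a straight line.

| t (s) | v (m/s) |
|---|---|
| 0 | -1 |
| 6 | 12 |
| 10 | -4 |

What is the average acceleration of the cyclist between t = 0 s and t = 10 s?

-0.3 m/s²

Average acceleration = Δv/Δt = (-4 − -1)/(10 − 0) = -0.3 m/s².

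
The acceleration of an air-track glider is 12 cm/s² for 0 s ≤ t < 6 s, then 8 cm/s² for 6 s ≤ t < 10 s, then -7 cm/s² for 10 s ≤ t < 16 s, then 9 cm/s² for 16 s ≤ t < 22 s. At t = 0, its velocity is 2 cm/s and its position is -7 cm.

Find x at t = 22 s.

On each constant-a segment, Δv = aΔt and Δx = v₀Δt + ½aΔt²; chain segment to segment.
0–6 s: v starts 2 cm/s; Δx = 2·6 + ½·12·6² = 228 cm; v ends 74 cm/s.
6–10 s: v starts 74 cm/s; Δx = 74·4 + ½·8·4² = 360 cm; v ends 106 cm/s.
10–16 s: v starts 106 cm/s; Δx = 106·6 + ½·-7·6² = 510 cm; v ends 64 cm/s.
16–22 s: v starts 64 cm/s; Δx = 64·6 + ½·9·6² = 546 cm; v ends 118 cm/s.
x(22) = -7 + Σ Δx = 1637 cm.

1637 cm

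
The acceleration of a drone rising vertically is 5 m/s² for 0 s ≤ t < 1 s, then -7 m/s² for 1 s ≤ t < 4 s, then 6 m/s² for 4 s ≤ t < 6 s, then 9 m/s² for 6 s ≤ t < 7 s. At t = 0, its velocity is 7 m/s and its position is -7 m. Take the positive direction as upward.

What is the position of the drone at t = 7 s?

On each constant-a segment, Δv = aΔt and Δx = v₀Δt + ½aΔt²; chain segment to segment.
0–1 s: v starts 7 m/s; Δx = 7·1 + ½·5·1² = 9.5 m; v ends 12 m/s.
1–4 s: v starts 12 m/s; Δx = 12·3 + ½·-7·3² = 4.5 m; v ends -9 m/s.
4–6 s: v starts -9 m/s; Δx = -9·2 + ½·6·2² = -6 m; v ends 3 m/s.
6–7 s: v starts 3 m/s; Δx = 3·1 + ½·9·1² = 7.5 m; v ends 12 m/s.
x(7) = -7 + Σ Δx = 8.5 m.

8.5 m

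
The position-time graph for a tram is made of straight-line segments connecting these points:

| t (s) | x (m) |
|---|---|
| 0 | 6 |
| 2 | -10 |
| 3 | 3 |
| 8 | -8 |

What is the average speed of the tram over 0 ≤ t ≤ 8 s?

Average speed = (total path length)/(elapsed time); on a piecewise-linear x-t graph the path length is Σ|Δx|.
0–2 s: |Δx| = |-10 − 6| = 16 m
2–3 s: |Δx| = |3 − -10| = 13 m
3–8 s: |Δx| = |-8 − 3| = 11 m
Total path = 40 m; average speed = 40/8 = 5 m/s.

5 m/s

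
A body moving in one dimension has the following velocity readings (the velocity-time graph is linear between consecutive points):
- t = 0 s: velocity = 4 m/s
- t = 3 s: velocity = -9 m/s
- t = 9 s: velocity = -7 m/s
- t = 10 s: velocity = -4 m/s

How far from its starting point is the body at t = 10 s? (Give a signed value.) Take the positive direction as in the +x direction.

Displacement is the signed area under the v-t curve.
0–3 s: ½(4 + -9)(3) = -7.5 m
3–9 s: ½(-9 + -7)(6) = -48 m
9–10 s: ½(-7 + -4)(1) = -5.5 m
Net displacement = -61 m

-61 m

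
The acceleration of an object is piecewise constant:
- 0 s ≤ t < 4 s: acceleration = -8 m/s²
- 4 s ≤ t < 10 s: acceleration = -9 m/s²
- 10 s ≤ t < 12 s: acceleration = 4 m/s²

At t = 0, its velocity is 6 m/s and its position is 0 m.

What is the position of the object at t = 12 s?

On each constant-a segment, Δv = aΔt and Δx = v₀Δt + ½aΔt²; chain segment to segment.
0–4 s: v starts 6 m/s; Δx = 6·4 + ½·-8·4² = -40 m; v ends -26 m/s.
4–10 s: v starts -26 m/s; Δx = -26·6 + ½·-9·6² = -318 m; v ends -80 m/s.
10–12 s: v starts -80 m/s; Δx = -80·2 + ½·4·2² = -152 m; v ends -72 m/s.
x(12) = 0 + Σ Δx = -510 m.

-510 m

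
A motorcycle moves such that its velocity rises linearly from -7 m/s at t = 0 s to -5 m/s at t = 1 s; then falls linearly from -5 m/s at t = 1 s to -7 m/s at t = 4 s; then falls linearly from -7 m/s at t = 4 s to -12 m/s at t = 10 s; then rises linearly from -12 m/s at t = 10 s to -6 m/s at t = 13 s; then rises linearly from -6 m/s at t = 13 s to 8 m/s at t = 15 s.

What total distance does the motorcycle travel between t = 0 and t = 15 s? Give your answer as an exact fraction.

806/7 m

Distance (not displacement) is the total path length: add the absolute areas under v-t.
0–1 s: |½(-7 + -5)(1)| = 6 m
1–4 s: |½(-5 + -7)(3)| = 18 m
4–10 s: |½(-7 + -12)(6)| = 57 m
10–13 s: |½(-12 + -6)(3)| = 27 m
13–15 s: v = 0 at t = 97/7 s; triangle areas 18/7 + 32/7 = 50/7 m
Total distance = 806/7 m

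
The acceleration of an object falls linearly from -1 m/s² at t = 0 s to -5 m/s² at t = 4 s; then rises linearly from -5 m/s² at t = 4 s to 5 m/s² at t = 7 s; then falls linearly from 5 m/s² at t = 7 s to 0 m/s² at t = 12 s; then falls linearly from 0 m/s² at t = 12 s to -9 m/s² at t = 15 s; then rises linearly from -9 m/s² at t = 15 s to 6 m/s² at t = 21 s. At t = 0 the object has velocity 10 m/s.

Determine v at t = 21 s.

-12 m/s

Δv equals the area under the a-t graph; then v = v₀ + Δv.
0–4 s: ½(-1 + -5)(4) = -12 m/s
4–7 s: ½(-5 + 5)(3) = 0 m/s
7–12 s: ½(5 + 0)(5) = 12.5 m/s
12–15 s: ½(0 + -9)(3) = -13.5 m/s
15–21 s: ½(-9 + 6)(6) = -9 m/s
Δv = -22 m/s, so v(21) = 10 + (-22) = -12 m/s.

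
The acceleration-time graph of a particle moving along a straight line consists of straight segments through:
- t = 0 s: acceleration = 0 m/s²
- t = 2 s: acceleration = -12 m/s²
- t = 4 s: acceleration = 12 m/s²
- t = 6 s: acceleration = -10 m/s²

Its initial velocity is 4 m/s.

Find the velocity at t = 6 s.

-6 m/s

Δv equals the area under the a-t graph; then v = v₀ + Δv.
0–2 s: ½(0 + -12)(2) = -12 m/s
2–4 s: ½(-12 + 12)(2) = 0 m/s
4–6 s: ½(12 + -10)(2) = 2 m/s
Δv = -10 m/s, so v(6) = 4 + (-10) = -6 m/s.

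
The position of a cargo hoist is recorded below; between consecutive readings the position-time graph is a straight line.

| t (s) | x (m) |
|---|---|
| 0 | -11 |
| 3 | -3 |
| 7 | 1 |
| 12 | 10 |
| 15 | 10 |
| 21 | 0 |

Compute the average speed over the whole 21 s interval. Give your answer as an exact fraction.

Average speed = (total path length)/(elapsed time); on a piecewise-linear x-t graph the path length is Σ|Δx|.
0–3 s: |Δx| = |-3 − -11| = 8 m
3–7 s: |Δx| = |1 − -3| = 4 m
7–12 s: |Δx| = |10 − 1| = 9 m
12–15 s: |Δx| = |10 − 10| = 0 m
15–21 s: |Δx| = |0 − 10| = 10 m
Total path = 31 m; average speed = 31/21 = 31/21 m/s.

31/21 m/s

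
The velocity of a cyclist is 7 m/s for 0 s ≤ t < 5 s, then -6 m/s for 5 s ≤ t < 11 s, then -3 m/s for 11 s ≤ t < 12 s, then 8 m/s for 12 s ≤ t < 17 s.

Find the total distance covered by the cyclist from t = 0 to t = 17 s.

114 m

Total distance travelled is ∫|v| dt — sum the magnitudes of each area piece.
0–5 s: |7| × 5 = 35 m
5–11 s: |-6| × 6 = 36 m
11–12 s: |-3| × 1 = 3 m
12–17 s: |8| × 5 = 40 m
Total distance = 114 m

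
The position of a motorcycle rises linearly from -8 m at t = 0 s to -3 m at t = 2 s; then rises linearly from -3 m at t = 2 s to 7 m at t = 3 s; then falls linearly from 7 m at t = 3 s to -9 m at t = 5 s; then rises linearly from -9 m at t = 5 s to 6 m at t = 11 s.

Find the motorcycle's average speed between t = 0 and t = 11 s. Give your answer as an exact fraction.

46/11 m/s

Average speed = (total path length)/(elapsed time); on a piecewise-linear x-t graph the path length is Σ|Δx|.
0–2 s: |Δx| = |-3 − -8| = 5 m
2–3 s: |Δx| = |7 − -3| = 10 m
3–5 s: |Δx| = |-9 − 7| = 16 m
5–11 s: |Δx| = |6 − -9| = 15 m
Total path = 46 m; average speed = 46/11 = 46/11 m/s.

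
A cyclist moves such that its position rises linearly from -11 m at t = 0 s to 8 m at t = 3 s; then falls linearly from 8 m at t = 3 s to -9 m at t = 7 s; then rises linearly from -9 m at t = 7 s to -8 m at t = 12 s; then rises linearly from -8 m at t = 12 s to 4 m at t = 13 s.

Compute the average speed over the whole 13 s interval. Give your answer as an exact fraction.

Average speed = (total path length)/(elapsed time); on a piecewise-linear x-t graph the path length is Σ|Δx|.
0–3 s: |Δx| = |8 − -11| = 19 m
3–7 s: |Δx| = |-9 − 8| = 17 m
7–12 s: |Δx| = |-8 − -9| = 1 m
12–13 s: |Δx| = |4 − -8| = 12 m
Total path = 49 m; average speed = 49/13 = 49/13 m/s.

49/13 m/s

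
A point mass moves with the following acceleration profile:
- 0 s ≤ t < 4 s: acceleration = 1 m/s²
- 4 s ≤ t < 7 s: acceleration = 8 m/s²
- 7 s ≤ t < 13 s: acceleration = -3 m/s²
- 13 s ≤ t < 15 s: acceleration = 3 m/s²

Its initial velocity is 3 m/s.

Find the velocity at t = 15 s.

19 m/s

Δv equals the area under the a-t graph; then v = v₀ + Δv.
0–4 s: 1 × 4 = 4 m/s
4–7 s: 8 × 3 = 24 m/s
7–13 s: -3 × 6 = -18 m/s
13–15 s: 3 × 2 = 6 m/s
Δv = 16 m/s, so v(15) = 3 + (16) = 19 m/s.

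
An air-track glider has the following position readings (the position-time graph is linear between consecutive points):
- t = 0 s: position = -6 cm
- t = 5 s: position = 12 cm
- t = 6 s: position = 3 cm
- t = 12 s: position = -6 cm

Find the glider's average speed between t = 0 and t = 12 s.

3 cm/s

Average speed = (total path length)/(elapsed time); on a piecewise-linear x-t graph the path length is Σ|Δx|.
0–5 s: |Δx| = |12 − -6| = 18 cm
5–6 s: |Δx| = |3 − 12| = 9 cm
6–12 s: |Δx| = |-6 − 3| = 9 cm
Total path = 36 cm; average speed = 36/12 = 3 cm/s.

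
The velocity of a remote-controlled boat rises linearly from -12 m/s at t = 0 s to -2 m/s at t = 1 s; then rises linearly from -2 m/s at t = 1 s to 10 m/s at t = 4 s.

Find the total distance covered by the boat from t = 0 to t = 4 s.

20 m

Distance (not displacement) is the total path length: add the absolute areas under v-t.
0–1 s: |½(-12 + -2)(1)| = 7 m
1–4 s: v = 0 at t = 1.5 s; triangle areas 0.5 + 12.5 = 13 m
Total distance = 20 m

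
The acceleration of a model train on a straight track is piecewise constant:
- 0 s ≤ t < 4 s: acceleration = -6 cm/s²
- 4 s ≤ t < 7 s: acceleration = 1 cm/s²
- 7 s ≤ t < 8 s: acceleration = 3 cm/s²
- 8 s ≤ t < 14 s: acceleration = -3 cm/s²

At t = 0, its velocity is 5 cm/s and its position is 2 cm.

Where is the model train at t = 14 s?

-225 cm

On each constant-a segment, Δv = aΔt and Δx = v₀Δt + ½aΔt²; chain segment to segment.
0–4 s: v starts 5 cm/s; Δx = 5·4 + ½·-6·4² = -28 cm; v ends -19 cm/s.
4–7 s: v starts -19 cm/s; Δx = -19·3 + ½·1·3² = -52.5 cm; v ends -16 cm/s.
7–8 s: v starts -16 cm/s; Δx = -16·1 + ½·3·1² = -14.5 cm; v ends -13 cm/s.
8–14 s: v starts -13 cm/s; Δx = -13·6 + ½·-3·6² = -132 cm; v ends -31 cm/s.
x(14) = 2 + Σ Δx = -225 cm.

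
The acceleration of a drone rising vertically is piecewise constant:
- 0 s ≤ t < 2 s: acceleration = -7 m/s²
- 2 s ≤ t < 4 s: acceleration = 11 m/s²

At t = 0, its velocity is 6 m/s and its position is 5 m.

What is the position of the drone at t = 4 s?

On each constant-a segment, Δv = aΔt and Δx = v₀Δt + ½aΔt²; chain segment to segment.
0–2 s: v starts 6 m/s; Δx = 6·2 + ½·-7·2² = -2 m; v ends -8 m/s.
2–4 s: v starts -8 m/s; Δx = -8·2 + ½·11·2² = 6 m; v ends 14 m/s.
x(4) = 5 + Σ Δx = 9 m.

9 m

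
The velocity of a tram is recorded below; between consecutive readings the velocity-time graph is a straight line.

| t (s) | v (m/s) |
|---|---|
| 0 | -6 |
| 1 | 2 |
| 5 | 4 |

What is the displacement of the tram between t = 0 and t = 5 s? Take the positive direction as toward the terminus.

10 m

Net displacement equals the area under the velocity-time graph (areas below the axis count negative).
0–1 s: ½(-6 + 2)(1) = -2 m
1–5 s: ½(2 + 4)(4) = 12 m
Net displacement = 10 m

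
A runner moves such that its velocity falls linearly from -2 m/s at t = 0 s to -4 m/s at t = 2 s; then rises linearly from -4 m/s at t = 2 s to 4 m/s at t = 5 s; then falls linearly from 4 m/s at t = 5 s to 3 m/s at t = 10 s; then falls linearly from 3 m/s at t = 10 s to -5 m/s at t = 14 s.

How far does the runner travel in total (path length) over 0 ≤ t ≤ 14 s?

Distance (not displacement) is the total path length: add the absolute areas under v-t.
0–2 s: |½(-2 + -4)(2)| = 6 m
2–5 s: v = 0 at t = 3.5 s; triangle areas 3 + 3 = 6 m
5–10 s: |½(4 + 3)(5)| = 17.5 m
10–14 s: v = 0 at t = 11.5 s; triangle areas 2.25 + 6.25 = 8.5 m
Total distance = 38 m

38 m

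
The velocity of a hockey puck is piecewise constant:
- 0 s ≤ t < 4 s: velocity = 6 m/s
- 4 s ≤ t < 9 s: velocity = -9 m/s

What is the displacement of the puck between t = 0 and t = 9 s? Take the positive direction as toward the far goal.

-21 m

Displacement is the signed area under the v-t curve.
0–4 s: 6 × 4 = 24 m
4–9 s: -9 × 5 = -45 m
Net displacement = -21 m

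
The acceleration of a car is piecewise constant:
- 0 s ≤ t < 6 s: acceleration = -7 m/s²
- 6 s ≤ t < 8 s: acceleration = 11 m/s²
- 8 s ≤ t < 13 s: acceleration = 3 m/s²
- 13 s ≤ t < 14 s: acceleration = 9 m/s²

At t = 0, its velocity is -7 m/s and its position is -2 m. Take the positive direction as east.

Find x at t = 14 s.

-351 m

On each constant-a segment, Δv = aΔt and Δx = v₀Δt + ½aΔt²; chain segment to segment.
0–6 s: v starts -7 m/s; Δx = -7·6 + ½·-7·6² = -168 m; v ends -49 m/s.
6–8 s: v starts -49 m/s; Δx = -49·2 + ½·11·2² = -76 m; v ends -27 m/s.
8–13 s: v starts -27 m/s; Δx = -27·5 + ½·3·5² = -97.5 m; v ends -12 m/s.
13–14 s: v starts -12 m/s; Δx = -12·1 + ½·9·1² = -7.5 m; v ends -3 m/s.
x(14) = -2 + Σ Δx = -351 m.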